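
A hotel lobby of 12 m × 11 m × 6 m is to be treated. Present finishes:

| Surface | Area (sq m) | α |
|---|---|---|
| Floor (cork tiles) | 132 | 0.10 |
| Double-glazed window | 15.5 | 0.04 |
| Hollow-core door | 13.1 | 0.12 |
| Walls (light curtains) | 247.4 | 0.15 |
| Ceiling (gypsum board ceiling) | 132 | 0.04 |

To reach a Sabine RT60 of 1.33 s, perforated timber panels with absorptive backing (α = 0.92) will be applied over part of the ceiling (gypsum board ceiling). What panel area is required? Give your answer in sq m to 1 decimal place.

Summing Sᵢαᵢ: 13.200 + 0.620 + 1.572 + 37.110 + 5.280 → A₁ = 57.782 sabins.
V = 792 m³. Target absorption A₂ = 0.161 × 792 / 1.33 = 95.874 sabins.
Absorption to add: 95.874 − 57.782 = 38.092 sabins.
Each sq m of panel replacing the ceiling (gypsum board ceiling) adds (0.92 − 0.04) = 0.88 sabins.
Area = ΔA/Δα = 38.092/0.88 = 43.3 sq m.

43.3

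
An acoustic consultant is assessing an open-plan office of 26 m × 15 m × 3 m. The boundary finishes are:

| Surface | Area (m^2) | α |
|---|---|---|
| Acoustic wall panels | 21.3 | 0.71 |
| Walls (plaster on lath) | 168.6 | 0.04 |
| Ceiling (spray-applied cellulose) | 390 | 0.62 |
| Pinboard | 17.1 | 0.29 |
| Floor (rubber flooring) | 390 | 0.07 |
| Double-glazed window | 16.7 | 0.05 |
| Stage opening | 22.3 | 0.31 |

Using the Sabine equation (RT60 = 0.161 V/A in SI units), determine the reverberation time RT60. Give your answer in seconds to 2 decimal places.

0.62 seconds

Total absorption A = 21.3*0.71 + 168.6*0.04 + 390*0.62 + 17.1*0.29 + 390*0.07 + 16.7*0.05 + 22.3*0.31
  = 15.123 + 6.744 + 241.800 + 4.959 + 27.300 + 0.835 + 6.913 = 303.674 m^2 sabins.
Room volume: 1170 m³.
T = 0.161 V/A = 0.161·1170/303.674 = 0.62 s.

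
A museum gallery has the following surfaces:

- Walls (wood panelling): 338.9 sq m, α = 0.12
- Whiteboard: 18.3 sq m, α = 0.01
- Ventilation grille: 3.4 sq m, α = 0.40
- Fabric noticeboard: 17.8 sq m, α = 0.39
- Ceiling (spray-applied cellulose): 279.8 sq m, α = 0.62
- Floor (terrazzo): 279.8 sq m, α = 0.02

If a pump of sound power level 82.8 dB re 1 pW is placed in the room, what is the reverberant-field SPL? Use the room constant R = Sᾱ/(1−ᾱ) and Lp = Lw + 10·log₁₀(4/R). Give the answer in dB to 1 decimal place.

A = 228.225 sabins; S = 938.0 sq m.
ᾱ = 0.2433, so room constant R = A/(1−ᾱ) = 301.606 sq m.
Lp = Lw + 10 log₁₀(4/R) = 82.8 -18.77 = 64.0 dB.

64.0 dB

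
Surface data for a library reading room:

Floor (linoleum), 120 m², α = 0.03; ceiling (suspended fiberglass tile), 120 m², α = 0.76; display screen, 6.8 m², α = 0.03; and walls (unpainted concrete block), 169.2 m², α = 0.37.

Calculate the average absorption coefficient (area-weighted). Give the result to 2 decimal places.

0.38

Total surface area S = 416.0 m².
Σ(Sᵢαᵢ) = 120×0.03 + 120×0.76 + 6.8×0.03 + 169.2×0.37 = 157.608.
ᾱ = 157.608 / 416.0 = 0.38.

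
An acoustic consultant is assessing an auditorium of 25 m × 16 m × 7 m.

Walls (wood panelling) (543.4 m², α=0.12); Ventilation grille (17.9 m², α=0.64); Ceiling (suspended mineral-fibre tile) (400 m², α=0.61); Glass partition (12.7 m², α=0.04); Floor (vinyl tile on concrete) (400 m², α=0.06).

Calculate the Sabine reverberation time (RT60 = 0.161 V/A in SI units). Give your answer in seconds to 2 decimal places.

1.31 sec

Total absorption A = 543.4·0.12 + 17.9·0.64 + 400·0.61 + 12.7·0.04 + 400·0.06
  = 65.208 + 11.456 + 244.000 + 0.508 + 24.000 = 345.172 m² sabins.
Volume V = 25 × 16 × 7 = 2800 m³.
RT60 = 0.161 · V / A = 0.161 × 2800 / 345.172 = 1.31 s.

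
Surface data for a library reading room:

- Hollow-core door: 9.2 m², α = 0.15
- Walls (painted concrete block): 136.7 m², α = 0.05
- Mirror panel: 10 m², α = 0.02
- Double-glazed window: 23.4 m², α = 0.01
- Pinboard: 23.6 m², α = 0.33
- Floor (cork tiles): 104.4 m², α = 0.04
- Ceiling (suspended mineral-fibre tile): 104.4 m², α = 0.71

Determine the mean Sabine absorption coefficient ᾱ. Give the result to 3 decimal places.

Total surface area S = 411.7 m².
Weighted sum Σ Sα = 94.737.
ᾱ = 94.737 / 411.7 = 0.230.

0.230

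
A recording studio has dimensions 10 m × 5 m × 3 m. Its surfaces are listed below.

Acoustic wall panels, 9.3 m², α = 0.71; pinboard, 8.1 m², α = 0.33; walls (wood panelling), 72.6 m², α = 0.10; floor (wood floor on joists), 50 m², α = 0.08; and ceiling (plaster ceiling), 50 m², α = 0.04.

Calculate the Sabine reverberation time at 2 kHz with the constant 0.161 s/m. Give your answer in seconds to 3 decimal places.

1.072 seconds

A = Σ Sᵢαᵢ = 9.3×0.71 + 8.1×0.33 + 72.6×0.10 + 50×0.08 + 50×0.04 = 22.536 sabins.
V = 10·5·3 = 150 m³.
T = 0.161 V/A = 0.161·150/22.536 = 1.072 s.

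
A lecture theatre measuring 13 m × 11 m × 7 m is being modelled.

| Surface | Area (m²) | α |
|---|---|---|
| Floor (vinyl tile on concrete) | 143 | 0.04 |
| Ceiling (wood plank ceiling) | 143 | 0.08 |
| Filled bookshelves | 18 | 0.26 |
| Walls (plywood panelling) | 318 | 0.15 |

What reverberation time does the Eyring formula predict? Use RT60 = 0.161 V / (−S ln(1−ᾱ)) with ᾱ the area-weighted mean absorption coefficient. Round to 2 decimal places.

S = Σ Sᵢ = 622.0 m².
Σ(Sᵢαᵢ) = 143·0.04 + 143·0.08 + 18·0.26 + 318·0.15 = 69.540.
Mean coefficient ᾱ = A/S = 0.1118.
Eyring denominator: −S ln(1−ᾱ) = 73.743.
V = 13 × 11 × 7 = 1001 m³.
T = 0.161·V/[−S·ln(1−ᾱ)] = 0.161·1001/73.743 = 2.19 s.

2.19 sec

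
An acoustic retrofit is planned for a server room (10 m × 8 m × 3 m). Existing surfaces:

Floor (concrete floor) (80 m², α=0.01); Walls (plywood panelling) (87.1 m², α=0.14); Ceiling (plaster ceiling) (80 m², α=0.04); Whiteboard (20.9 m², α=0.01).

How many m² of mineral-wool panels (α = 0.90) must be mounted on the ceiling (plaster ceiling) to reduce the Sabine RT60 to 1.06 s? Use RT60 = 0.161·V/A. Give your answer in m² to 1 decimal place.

23.3

Equivalent absorption area: A₁ = 80×0.01 + 87.1×0.14 + 80×0.04 + 20.9×0.01 = 16.403 m².
Required A₂ = 0.161·240/1.06 = 36.453 sabins.
ΔA needed = 36.453 − 16.403 = 20.050 sabins.
Net gain per m²: Δα = 0.90 − 0.04 = 0.86.
Panel area = 20.050 / 0.86 = 23.3 m².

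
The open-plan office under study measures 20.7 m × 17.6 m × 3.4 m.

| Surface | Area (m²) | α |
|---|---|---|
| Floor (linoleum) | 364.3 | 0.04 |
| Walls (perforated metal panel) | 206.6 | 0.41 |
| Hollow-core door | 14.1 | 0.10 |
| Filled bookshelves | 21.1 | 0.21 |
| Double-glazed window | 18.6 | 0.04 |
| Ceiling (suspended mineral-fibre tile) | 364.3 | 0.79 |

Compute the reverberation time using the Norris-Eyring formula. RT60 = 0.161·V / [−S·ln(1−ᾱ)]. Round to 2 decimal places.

0.40 s

Total surface area S = 364.3 + 206.6 + 14.1 + 21.1 + 18.6 + 364.3 = 989.0 m².
Absorption A = 364.3·0.04 + 206.6·0.41 + 14.1·0.10 + 21.1·0.21 + 18.6·0.04 + 364.3·0.79 = 393.660 sabins.
Mean coefficient ᾱ = A/S = 0.3980.
−S·ln(1−ᾱ) = −989.0 × ln(1 − 0.3980) = 501.915.
V = 20.7 × 17.6 × 3.4 = 1238.688 m³.
T = 0.161·V/[−S·ln(1−ᾱ)] = 0.161·1238.688/501.915 = 0.40 s.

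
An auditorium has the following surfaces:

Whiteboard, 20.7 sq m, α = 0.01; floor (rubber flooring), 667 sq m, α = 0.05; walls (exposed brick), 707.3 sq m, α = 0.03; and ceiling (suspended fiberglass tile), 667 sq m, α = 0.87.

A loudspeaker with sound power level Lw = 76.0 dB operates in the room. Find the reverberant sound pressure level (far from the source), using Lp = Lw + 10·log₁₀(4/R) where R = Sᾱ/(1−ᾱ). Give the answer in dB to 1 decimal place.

52.4 dB

Σ(Sᵢαᵢ) = 20.7×0.01 + 667×0.05 + 707.3×0.03 + 667×0.87 = 635.066; total area S = 2062.0 sq m.
ᾱ = 0.3080, so room constant R = A/(1−ᾱ) = 917.725 sq m.
Lp = Lw + 10 log₁₀(4/R) = 76.0 -23.61 = 52.4 dB.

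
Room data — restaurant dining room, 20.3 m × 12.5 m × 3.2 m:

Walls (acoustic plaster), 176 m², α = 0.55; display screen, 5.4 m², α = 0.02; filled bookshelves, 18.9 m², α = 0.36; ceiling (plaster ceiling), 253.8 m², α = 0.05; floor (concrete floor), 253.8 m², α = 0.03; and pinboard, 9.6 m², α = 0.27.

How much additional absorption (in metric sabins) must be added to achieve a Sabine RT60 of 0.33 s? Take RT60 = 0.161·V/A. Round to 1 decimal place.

Equivalent absorption area: A₁ = 176·0.55 + 5.4·0.02 + 18.9·0.36 + 253.8·0.05 + 253.8·0.03 + 9.6·0.27 = 126.608 m².
V = 812 m³. Required absorption A₂ = 0.161 × 812 / 0.33 = 396.158 sabins.
ΔA = A₂ − A₁ = 396.158 − 126.608 = 269.5 sabins.

269.5 sabins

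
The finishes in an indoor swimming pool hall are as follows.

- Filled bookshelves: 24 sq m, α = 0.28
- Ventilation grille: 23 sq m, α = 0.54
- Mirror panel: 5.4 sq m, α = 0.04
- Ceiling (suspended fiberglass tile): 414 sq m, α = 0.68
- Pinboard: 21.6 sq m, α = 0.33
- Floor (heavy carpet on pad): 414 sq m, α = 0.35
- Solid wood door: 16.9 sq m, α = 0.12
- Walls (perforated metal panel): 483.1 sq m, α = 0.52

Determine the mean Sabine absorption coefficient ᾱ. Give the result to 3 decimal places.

0.504

S = Σ Sᵢ = 24 + 23 + 5.4 + 414 + 21.6 + 414 + 16.9 + 483.1 = 1402.0 sq m.
A = 24×0.28 + 23×0.54 + 5.4×0.04 + 414×0.68 + 21.6×0.33 + 414×0.35 + 16.9×0.12 + 483.1×0.52 = 706.144 sabins.
ᾱ = 706.144 / 1402.0 = 0.504.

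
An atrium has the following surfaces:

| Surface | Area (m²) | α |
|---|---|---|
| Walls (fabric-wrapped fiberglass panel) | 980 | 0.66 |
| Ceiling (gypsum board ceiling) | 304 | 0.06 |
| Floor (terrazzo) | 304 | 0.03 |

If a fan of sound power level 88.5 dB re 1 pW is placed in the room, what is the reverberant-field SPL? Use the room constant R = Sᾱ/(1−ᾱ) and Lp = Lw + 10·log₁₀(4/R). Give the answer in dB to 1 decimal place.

63.8 dB

A = 674.160 sabins; S = 1588.0 m².
ᾱ = 0.4245, so room constant R = A/(1−ᾱ) = 1171.434 m².
Lp = Lw + 10 log₁₀(4/R) = 88.5 -24.67 = 63.8 dB.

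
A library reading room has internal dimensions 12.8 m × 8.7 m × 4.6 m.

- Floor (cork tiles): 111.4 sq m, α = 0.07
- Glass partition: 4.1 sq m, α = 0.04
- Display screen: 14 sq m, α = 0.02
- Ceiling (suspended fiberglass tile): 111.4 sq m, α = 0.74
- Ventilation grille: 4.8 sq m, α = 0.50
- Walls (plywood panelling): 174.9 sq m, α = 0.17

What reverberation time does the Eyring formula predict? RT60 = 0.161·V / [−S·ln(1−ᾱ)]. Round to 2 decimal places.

0.57 sec

S = Σ Sᵢ = 420.6 sq m.
Σ(Sᵢαᵢ) = 111.4×0.07 + 4.1×0.04 + 14×0.02 + 111.4×0.74 + 4.8×0.50 + 174.9×0.17 = 122.811.
ᾱ = 122.811 / 420.6 = 0.2920.
Eyring denominator: −S ln(1−ᾱ) = 145.238.
V = 12.8 × 8.7 × 4.6 = 512.256 m³.
T = 0.161·V/[−S·ln(1−ᾱ)] = 0.161·512.256/145.238 = 0.57 s.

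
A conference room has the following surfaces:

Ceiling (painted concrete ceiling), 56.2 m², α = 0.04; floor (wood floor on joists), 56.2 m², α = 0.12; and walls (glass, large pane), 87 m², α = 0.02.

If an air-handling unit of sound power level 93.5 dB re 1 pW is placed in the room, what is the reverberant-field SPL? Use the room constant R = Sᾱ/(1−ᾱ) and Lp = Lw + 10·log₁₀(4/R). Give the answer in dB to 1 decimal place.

89.0 dB

Σ(Sᵢαᵢ) = 56.2·0.04 + 56.2·0.12 + 87·0.02 = 10.732; total area S = 199.4 m².
ᾱ = 10.732/199.4 = 0.0538; R = Sᾱ/(1−ᾱ) = 10.732/(1−0.0538) = 11.342 m².
Lp = 93.5 + 10·log₁₀(4/11.342) = 93.5 + (-4.53) = 89.0 dB.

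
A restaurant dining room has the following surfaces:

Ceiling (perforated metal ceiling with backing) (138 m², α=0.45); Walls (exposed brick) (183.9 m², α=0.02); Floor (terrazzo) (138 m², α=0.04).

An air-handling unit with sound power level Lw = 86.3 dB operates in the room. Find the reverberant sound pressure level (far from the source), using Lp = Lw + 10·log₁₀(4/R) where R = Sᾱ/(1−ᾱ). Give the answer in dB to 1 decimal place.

73.1 dB

Σ(Sᵢαᵢ) = 138×0.45 + 183.9×0.02 + 138×0.04 = 71.298; total area S = 459.9 m².
ᾱ = 71.298/459.9 = 0.1550; R = Sᾱ/(1−ᾱ) = 71.298/(1−0.1550) = 84.376 m².
Lp = Lw + 10 log₁₀(4/R) = 86.3 -13.24 = 73.1 dB.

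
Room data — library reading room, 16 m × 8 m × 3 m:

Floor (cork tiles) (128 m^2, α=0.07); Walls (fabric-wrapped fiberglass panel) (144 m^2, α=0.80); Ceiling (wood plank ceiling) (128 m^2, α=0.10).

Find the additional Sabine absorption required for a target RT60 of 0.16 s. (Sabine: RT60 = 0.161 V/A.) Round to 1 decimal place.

Total absorption A₁ = 128·0.07 + 144·0.80 + 128·0.10
  = 8.960 + 115.200 + 12.800 = 136.960 m^2 sabins.
For T = 0.16 s, need A₂ = 0.161·V/T = 0.161·384/0.16 = 386.400 sabins.
Additional absorption ΔA = 386.400 − 136.960 = 249.4 sabins.

249.4 sabins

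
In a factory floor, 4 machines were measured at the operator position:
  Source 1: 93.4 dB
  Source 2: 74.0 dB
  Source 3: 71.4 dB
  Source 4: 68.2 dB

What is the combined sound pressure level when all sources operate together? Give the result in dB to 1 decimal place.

93.5 dB

Converting to relative power and adding: 10^(93.4/10) + 10^(74.0/10) + 10^(71.4/10) + 10^(68.2/10) = 2.233e+09.
Combined level = 10 log₁₀(2.233e+09) = 93.5 dB.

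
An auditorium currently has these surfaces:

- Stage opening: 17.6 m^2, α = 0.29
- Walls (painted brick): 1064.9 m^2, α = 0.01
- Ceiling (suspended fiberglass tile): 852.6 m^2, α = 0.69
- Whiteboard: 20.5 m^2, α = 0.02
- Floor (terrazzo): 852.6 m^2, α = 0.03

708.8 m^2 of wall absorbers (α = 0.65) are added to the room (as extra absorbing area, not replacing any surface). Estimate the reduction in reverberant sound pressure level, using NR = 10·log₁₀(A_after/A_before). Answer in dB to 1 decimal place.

2.4 dB

A_before = Σ Sᵢαᵢ = 17.6×0.29 + 1064.9×0.01 + 852.6×0.69 + 20.5×0.02 + 852.6×0.03 = 630.035 sabins.
Added absorption = 708.8 × 0.65 = 460.720 sabins.
New total A_after = 1090.755 sabins.
Reduction = 10 log₁₀(A_after/A_before) = 10 log₁₀(1.7313) = 2.4 dB.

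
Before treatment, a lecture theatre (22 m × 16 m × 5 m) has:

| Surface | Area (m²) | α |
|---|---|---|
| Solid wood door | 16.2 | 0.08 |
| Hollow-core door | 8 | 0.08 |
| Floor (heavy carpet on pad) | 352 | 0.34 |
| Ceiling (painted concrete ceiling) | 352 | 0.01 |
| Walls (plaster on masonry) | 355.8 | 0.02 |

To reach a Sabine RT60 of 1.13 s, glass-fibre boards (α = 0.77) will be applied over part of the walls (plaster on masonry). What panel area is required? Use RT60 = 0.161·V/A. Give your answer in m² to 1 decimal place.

Equivalent absorption area: A₁ = 16.2*0.08 + 8*0.08 + 352*0.34 + 352*0.01 + 355.8*0.02 = 132.252 m².
V = 1760 m³. Target absorption A₂ = 0.161 × 1760 / 1.13 = 250.761 sabins.
ΔA needed = 250.761 − 132.252 = 118.509 sabins.
Net gain per m²: Δα = 0.77 − 0.02 = 0.75.
Area = ΔA/Δα = 118.509/0.75 = 158.0 m².

158.0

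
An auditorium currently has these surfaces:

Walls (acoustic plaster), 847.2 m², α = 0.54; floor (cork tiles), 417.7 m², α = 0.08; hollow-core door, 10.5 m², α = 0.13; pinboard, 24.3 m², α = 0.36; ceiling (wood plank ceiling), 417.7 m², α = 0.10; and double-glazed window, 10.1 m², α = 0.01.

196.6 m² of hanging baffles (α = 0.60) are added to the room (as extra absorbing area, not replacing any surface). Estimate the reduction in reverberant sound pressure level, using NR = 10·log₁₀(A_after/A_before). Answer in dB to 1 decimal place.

Equivalent absorption area: A_before = 847.2*0.54 + 417.7*0.08 + 10.5*0.13 + 24.3*0.36 + 417.7*0.10 + 10.1*0.01 = 542.888 m².
Added absorption = 196.6 × 0.60 = 117.960 sabins.
A_after = 542.888 + 117.960 = 660.848 sabins.
NR = 10·log₁₀(660.848/542.888) = 0.9 dB.

0.9 dB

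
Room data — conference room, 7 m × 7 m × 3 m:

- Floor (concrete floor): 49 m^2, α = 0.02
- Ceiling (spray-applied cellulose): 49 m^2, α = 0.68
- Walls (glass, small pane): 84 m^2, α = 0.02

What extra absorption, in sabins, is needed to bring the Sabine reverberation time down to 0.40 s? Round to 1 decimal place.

Summing Sᵢαᵢ: 0.980 + 33.320 + 1.680 → A₁ = 35.980 sabins.
V = 147 m³. Required absorption A₂ = 0.161 × 147 / 0.40 = 59.168 sabins.
Shortfall: 59.168 − 35.980 = 23.2 sabins.

23.2 sabins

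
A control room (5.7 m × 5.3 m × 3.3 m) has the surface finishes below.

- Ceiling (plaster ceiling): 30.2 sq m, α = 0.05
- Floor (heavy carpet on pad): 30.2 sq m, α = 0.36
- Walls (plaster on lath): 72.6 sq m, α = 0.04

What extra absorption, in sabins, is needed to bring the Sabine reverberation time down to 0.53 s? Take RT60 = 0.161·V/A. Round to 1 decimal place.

15.0 sabins

Total absorption A₁ = 30.2×0.05 + 30.2×0.36 + 72.6×0.04
  = 1.510 + 10.872 + 2.904 = 15.286 sq m sabins.
V = 99.693 m³. Required absorption A₂ = 0.161 × 99.693 / 0.53 = 30.284 sabins.
Additional absorption ΔA = 30.284 − 15.286 = 15.0 sabins.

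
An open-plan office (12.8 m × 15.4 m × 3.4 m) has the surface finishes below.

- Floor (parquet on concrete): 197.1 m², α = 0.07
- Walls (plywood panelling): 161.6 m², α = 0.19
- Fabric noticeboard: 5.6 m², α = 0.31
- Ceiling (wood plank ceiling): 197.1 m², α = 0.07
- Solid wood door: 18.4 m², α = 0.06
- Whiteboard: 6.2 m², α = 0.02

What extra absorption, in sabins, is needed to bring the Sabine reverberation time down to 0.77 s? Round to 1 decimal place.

Equivalent absorption area: A₁ = 197.1·0.07 + 161.6·0.19 + 5.6·0.31 + 197.1·0.07 + 18.4·0.06 + 6.2·0.02 = 61.262 m².
Target A₂ = 0.161·670.208/0.77 = 140.134 sabins (V = 670.208 m³).
Shortfall: 140.134 − 61.262 = 78.9 sabins.

78.9 sabins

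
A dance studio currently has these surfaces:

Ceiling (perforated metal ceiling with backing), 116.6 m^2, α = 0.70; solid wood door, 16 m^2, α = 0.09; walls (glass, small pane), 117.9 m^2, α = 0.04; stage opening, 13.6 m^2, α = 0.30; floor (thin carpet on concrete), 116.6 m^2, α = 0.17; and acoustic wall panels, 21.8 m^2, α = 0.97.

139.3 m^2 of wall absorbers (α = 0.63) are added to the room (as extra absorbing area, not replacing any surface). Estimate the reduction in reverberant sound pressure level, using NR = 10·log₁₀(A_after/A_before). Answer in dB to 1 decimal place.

Summing Sᵢαᵢ: 81.620 + 1.440 + 4.716 + 4.080 + 19.822 + 21.146 → A_before = 132.824 sabins.
Treatment contributes 139.3·0.63 = 87.759 sabins.
A_after = 132.824 + 87.759 = 220.583 sabins.
NR = 10·log₁₀(220.583/132.824) = 2.2 dB.

2.2 dB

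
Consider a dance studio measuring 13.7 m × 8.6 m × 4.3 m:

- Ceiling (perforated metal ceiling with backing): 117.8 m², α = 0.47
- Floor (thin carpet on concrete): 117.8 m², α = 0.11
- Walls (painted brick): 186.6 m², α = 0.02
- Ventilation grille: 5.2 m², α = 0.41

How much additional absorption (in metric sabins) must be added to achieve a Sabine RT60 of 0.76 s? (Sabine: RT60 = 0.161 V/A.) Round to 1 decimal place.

Summing Sᵢαᵢ: 55.366 + 12.958 + 3.732 + 2.132 → A₁ = 74.188 sabins.
For T = 0.76 s, need A₂ = 0.161·V/T = 0.161·506.626/0.76 = 107.325 sabins.
ΔA = A₂ − A₁ = 107.325 − 74.188 = 33.1 sabins.

33.1 sabins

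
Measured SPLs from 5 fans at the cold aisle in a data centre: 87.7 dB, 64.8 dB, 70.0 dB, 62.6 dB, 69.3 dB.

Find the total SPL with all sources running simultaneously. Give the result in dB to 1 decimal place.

87.9 dB

Sum in the linear (power) domain: Σ 10^(Lᵢ/10) = 10^(87.7/10) + 10^(64.8/10) + 10^(70.0/10) + 10^(62.6/10) + 10^(69.3/10) = 6.122e+08.
Combined level = 10 log₁₀(6.122e+08) = 87.9 dB.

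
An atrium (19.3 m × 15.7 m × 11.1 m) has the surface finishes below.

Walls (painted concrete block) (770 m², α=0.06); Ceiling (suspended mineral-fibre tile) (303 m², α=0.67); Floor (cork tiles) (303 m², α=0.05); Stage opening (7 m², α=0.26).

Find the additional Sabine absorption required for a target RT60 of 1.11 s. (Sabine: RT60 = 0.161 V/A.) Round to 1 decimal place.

Summing Sᵢαᵢ: 46.200 + 203.010 + 15.150 + 1.820 → A₁ = 266.180 sabins.
V = 3363.411 m³. Required absorption A₂ = 0.161 × 3363.411 / 1.11 = 487.846 sabins.
ΔA = A₂ − A₁ = 487.846 − 266.180 = 221.7 sabins.

221.7 sabins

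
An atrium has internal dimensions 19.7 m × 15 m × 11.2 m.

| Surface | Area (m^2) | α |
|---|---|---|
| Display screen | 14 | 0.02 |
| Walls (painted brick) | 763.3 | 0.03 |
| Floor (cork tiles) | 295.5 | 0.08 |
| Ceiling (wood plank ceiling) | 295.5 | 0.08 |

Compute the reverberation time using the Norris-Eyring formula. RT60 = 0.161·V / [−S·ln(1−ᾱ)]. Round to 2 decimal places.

S = Σ Sᵢ = 1368.3 m^2.
Absorption A = 14×0.02 + 763.3×0.03 + 295.5×0.08 + 295.5×0.08 = 70.459 sabins.
Mean coefficient ᾱ = A/S = 0.0515.
−S·ln(1−ᾱ) = −1368.3 × ln(1 − 0.0515) = 72.347.
V = 19.7 × 15 × 11.2 = 3309.6 m³.
T = 0.161·V/[−S·ln(1−ᾱ)] = 0.161·3309.6/72.347 = 7.37 s.

7.37 seconds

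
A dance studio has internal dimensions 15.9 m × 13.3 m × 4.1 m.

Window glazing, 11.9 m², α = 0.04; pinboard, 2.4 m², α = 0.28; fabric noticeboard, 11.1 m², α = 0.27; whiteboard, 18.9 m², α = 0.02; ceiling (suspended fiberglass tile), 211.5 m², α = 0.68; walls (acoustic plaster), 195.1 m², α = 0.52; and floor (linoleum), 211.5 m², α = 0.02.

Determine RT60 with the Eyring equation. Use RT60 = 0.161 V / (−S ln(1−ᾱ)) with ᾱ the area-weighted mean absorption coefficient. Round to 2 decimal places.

0.44 sec

Total surface area S = 11.9 + 2.4 + 11.1 + 18.9 + 211.5 + 195.1 + 211.5 = 662.4 m².
Absorption A = 11.9·0.04 + 2.4·0.28 + 11.1·0.27 + 18.9·0.02 + 211.5·0.68 + 195.1·0.52 + 211.5·0.02 = 254.025 sabins.
Mean coefficient ᾱ = A/S = 0.3835.
−S·ln(1−ᾱ) = −662.4 × ln(1 − 0.3835) = 320.401.
V = 15.9 × 13.3 × 4.1 = 867.027 m³.
RT60 = 0.161 × 867.027 / 320.401 = 0.44 s.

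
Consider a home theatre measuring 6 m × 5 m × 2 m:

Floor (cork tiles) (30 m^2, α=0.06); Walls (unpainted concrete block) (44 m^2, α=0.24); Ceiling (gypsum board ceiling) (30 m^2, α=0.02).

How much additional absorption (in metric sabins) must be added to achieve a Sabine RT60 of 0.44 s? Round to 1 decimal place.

9.0 sabins

Summing Sᵢαᵢ: 1.800 + 10.560 + 0.600 → A₁ = 12.960 sabins.
For T = 0.44 s, need A₂ = 0.161·V/T = 0.161·60/0.44 = 21.955 sabins.
ΔA = A₂ − A₁ = 21.955 − 12.960 = 9.0 sabins.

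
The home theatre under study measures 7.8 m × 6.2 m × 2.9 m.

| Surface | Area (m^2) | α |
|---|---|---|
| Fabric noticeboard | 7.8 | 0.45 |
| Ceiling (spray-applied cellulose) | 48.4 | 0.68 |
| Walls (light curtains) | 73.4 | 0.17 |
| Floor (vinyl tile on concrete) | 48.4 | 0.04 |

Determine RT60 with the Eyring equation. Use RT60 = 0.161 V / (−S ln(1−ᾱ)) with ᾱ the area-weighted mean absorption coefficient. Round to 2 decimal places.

0.38 s

Total surface area S = 7.8 + 48.4 + 73.4 + 48.4 = 178.0 m^2.
Absorption A = 7.8×0.45 + 48.4×0.68 + 73.4×0.17 + 48.4×0.04 = 50.836 sabins.
ᾱ = 50.836 / 178.0 = 0.2856.
Eyring denominator: −S ln(1−ᾱ) = 59.864.
V = 7.8 × 6.2 × 2.9 = 140.244 m³.
T = 0.161·V/[−S·ln(1−ᾱ)] = 0.161·140.244/59.864 = 0.38 s.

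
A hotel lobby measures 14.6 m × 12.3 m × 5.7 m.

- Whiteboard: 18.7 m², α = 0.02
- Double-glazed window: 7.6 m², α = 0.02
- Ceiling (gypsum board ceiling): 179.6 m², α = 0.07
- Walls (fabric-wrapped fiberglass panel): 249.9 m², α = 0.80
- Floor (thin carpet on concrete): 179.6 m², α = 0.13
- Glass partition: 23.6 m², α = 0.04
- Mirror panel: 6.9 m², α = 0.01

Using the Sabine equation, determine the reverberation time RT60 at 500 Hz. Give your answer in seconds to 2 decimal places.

Summing Sᵢαᵢ: 0.374 + 0.152 + 12.572 + 199.920 + 23.348 + 0.944 + 0.069 → A = 237.379 sabins.
Room volume: 1023.606 m³.
Sabine: RT60 = 0.161 × 1023.606 / 237.379 = 0.69 s.

0.69 sec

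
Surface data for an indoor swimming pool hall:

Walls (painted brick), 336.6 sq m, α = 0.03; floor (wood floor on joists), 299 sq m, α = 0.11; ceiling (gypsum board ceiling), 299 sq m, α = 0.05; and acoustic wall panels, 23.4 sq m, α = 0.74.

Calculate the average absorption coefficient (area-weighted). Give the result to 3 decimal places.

0.079

Total surface area S = 958.0 sq m.
A = 336.6*0.03 + 299*0.11 + 299*0.05 + 23.4*0.74 = 75.254 sabins.
ᾱ = A/S = 0.079.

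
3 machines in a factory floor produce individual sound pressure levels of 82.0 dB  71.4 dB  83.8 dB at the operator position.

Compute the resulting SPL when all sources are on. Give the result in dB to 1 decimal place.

86.2 dB

Converting to relative power and adding: 10^(82.0/10) + 10^(71.4/10) + 10^(83.8/10) = 4.122e+08.
L_total = 10·log₁₀(4.122e+08) = 86.2 dB.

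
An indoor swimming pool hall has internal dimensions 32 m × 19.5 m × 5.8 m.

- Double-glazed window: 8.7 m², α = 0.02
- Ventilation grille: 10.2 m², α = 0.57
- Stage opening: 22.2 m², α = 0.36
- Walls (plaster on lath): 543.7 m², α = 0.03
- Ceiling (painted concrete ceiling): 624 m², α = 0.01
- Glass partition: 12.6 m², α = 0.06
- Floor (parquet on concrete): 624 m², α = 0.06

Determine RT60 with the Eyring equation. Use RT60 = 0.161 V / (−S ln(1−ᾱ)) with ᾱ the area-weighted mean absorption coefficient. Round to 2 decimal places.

7.64 seconds

Total surface area S = 8.7 + 10.2 + 22.2 + 543.7 + 624 + 12.6 + 624 = 1845.4 m².
Σ(Sᵢαᵢ) = 8.7×0.02 + 10.2×0.57 + 22.2×0.36 + 543.7×0.03 + 624×0.01 + 12.6×0.06 + 624×0.06 = 74.727.
Mean coefficient ᾱ = A/S = 0.0405.
Eyring denominator: −S ln(1−ᾱ) = 76.294.
V = 32 × 19.5 × 5.8 = 3619.2 m³.
RT60 = 0.161 × 3619.2 / 76.294 = 7.64 s.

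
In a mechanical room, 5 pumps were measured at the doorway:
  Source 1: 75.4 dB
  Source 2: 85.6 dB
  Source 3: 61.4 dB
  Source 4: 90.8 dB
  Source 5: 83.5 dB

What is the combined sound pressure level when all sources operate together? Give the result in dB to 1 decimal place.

Σ 10^(Lᵢ/10) = 1.825e+09.
L_total = 10·log₁₀(1.825e+09) = 92.6 dB.

92.6 dB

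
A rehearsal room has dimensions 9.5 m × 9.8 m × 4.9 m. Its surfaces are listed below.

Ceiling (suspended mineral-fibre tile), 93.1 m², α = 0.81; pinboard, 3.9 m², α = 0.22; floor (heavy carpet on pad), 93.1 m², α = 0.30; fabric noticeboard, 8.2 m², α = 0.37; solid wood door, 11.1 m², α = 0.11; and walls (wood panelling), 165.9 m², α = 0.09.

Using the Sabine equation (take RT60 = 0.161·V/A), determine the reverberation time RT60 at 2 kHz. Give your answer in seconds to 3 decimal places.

0.595 s

Equivalent absorption area: A = 93.1×0.81 + 3.9×0.22 + 93.1×0.30 + 8.2×0.37 + 11.1×0.11 + 165.9×0.09 = 123.385 m².
Room volume: 456.19 m³.
Sabine: RT60 = 0.161 × 456.19 / 123.385 = 0.595 s.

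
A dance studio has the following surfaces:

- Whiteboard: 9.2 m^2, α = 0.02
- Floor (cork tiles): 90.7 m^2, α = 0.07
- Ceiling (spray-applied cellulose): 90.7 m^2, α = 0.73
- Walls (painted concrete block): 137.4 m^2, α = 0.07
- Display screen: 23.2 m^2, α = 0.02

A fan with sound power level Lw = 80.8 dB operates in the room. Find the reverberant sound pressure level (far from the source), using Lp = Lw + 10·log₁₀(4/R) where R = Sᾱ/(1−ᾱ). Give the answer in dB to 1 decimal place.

A = 82.826 sabins; S = 351.2 m^2.
ᾱ = 0.2358, so room constant R = A/(1−ᾱ) = 108.383 m^2.
Lp = Lw + 10 log₁₀(4/R) = 80.8 -14.33 = 66.5 dB.

66.5 dB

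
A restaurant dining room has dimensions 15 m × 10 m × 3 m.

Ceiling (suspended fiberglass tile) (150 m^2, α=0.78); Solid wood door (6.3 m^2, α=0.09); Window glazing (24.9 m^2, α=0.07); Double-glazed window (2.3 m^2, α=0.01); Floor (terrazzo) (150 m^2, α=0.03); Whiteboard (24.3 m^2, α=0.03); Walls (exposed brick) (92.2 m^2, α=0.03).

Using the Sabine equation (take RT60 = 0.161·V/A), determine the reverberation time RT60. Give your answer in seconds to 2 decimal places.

A = Σ Sᵢαᵢ = 150×0.78 + 6.3×0.09 + 24.9×0.07 + 2.3×0.01 + 150×0.03 + 24.3×0.03 + 92.2×0.03 = 127.328 sabins.
Room volume: 450 m³.
RT60 = 0.161 · V / A = 0.161 × 450 / 127.328 = 0.57 s.

0.57 seconds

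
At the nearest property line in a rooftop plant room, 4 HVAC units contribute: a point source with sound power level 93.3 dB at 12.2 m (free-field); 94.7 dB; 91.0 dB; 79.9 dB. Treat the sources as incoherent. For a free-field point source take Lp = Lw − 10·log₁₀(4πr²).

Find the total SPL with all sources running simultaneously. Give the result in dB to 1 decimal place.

Source at 12.2 m: Lp = 93.3 − 10·log₁₀(4π·12.2²) = 93.3 − 10·log₁₀(1870.379) = 60.6 dB.
Σ 10^(Lᵢ/10) = 4.309e+09.
L_total = 10·log₁₀(4.309e+09) = 96.3 dB.

96.3 dB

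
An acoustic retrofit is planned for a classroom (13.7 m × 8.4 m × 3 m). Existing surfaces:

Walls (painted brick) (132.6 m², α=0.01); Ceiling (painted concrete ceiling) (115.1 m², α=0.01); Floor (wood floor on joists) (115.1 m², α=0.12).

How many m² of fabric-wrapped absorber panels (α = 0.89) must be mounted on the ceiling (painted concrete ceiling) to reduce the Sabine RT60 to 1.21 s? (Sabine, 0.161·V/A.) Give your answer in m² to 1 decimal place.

Total absorption A₁ = 132.6·0.01 + 115.1·0.01 + 115.1·0.12
  = 1.326 + 1.151 + 13.812 = 16.289 m² sabins.
Required A₂ = 0.161·345.24/1.21 = 45.937 sabins.
ΔA needed = 45.937 − 16.289 = 29.648 sabins.
Each m² of panel replacing the ceiling (painted concrete ceiling) adds (0.89 − 0.01) = 0.88 sabins.
Area = ΔA/Δα = 29.648/0.88 = 33.7 m².

33.7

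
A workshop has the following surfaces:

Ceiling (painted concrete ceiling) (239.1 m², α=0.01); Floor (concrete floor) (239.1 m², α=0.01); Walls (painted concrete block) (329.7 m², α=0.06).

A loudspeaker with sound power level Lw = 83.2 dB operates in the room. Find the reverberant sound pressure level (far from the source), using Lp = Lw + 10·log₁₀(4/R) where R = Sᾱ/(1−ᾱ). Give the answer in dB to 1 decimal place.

75.2 dB

Σ(Sᵢαᵢ) = 239.1×0.01 + 239.1×0.01 + 329.7×0.06 = 24.564; total area S = 807.9 m².
ᾱ = 24.564/807.9 = 0.0304; R = Sᾱ/(1−ᾱ) = 24.564/(1−0.0304) = 25.334 m².
Lp = 83.2 + 10·log₁₀(4/25.334) = 83.2 + (-8.02) = 75.2 dB.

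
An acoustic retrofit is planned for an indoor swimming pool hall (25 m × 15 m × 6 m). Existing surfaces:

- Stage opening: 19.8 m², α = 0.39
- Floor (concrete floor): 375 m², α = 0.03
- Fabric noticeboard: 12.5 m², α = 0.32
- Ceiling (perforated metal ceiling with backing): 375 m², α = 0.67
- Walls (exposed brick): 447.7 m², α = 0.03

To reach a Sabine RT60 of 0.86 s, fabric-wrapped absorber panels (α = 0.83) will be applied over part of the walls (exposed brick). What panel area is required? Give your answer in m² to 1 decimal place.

A₁ = Σ Sᵢαᵢ = 19.8×0.39 + 375×0.03 + 12.5×0.32 + 375×0.67 + 447.7×0.03 = 287.653 sabins.
Required A₂ = 0.161·2250/0.86 = 421.221 sabins.
ΔA needed = 421.221 − 287.653 = 133.568 sabins.
Each m² of panel replacing the walls (exposed brick) adds (0.83 − 0.03) = 0.80 sabins.
Panel area = 133.568 / 0.80 = 167.0 m².

167.0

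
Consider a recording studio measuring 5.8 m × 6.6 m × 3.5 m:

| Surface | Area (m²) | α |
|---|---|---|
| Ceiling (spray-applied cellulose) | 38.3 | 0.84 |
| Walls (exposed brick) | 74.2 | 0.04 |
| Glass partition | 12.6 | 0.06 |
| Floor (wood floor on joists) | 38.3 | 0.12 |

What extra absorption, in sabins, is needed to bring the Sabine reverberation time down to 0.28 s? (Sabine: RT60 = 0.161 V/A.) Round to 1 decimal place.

Total absorption A₁ = 38.3×0.84 + 74.2×0.04 + 12.6×0.06 + 38.3×0.12
  = 32.172 + 2.968 + 0.756 + 4.596 = 40.492 m² sabins.
V = 133.98 m³. Required absorption A₂ = 0.161 × 133.98 / 0.28 = 77.038 sabins.
Shortfall: 77.038 − 40.492 = 36.5 sabins.

36.5 sabins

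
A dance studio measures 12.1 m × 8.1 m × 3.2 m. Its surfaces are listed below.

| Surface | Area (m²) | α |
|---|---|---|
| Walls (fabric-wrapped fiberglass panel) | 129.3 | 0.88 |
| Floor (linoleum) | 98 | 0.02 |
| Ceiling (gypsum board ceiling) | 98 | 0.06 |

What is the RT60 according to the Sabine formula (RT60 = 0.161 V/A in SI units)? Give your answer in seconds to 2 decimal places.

0.42 sec

Equivalent absorption area: A = 129.3×0.88 + 98×0.02 + 98×0.06 = 121.624 m².
Volume V = 12.1 × 8.1 × 3.2 = 313.632 m³.
Sabine: RT60 = 0.161 × 313.632 / 121.624 = 0.42 s.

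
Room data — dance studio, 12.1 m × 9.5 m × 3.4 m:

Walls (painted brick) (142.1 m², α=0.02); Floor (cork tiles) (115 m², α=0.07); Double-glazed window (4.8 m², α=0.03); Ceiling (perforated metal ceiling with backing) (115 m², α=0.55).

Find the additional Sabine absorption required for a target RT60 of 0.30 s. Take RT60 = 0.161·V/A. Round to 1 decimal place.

A₁ = Σ Sᵢαᵢ = 142.1*0.02 + 115*0.07 + 4.8*0.03 + 115*0.55 = 74.286 sabins.
Target A₂ = 0.161·390.83/0.30 = 209.745 sabins (V = 390.83 m³).
Additional absorption ΔA = 209.745 − 74.286 = 135.5 sabins.

135.5 sabins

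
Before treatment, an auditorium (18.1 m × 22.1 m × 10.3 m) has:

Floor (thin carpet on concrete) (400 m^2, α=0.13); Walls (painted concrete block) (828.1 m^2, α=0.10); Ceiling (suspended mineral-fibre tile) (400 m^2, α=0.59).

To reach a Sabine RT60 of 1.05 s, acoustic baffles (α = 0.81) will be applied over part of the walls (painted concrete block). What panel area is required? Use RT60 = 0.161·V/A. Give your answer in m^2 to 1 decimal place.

367.5

Total absorption A₁ = 400·0.13 + 828.1·0.10 + 400·0.59
  = 52.000 + 82.810 + 236.000 = 370.810 m^2 sabins.
Required A₂ = 0.161·4120.103/1.05 = 631.749 sabins.
ΔA needed = 631.749 − 370.810 = 260.939 sabins.
Each m^2 of panel replacing the walls (painted concrete block) adds (0.81 − 0.10) = 0.71 sabins.
Area = ΔA/Δα = 260.939/0.71 = 367.5 m^2.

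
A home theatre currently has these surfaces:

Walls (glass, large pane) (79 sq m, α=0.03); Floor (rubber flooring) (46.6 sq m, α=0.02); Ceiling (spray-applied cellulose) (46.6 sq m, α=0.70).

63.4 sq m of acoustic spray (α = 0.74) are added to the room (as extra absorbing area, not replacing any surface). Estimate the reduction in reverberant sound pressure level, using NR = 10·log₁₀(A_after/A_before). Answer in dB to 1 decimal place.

A_before = Σ Sᵢαᵢ = 79*0.03 + 46.6*0.02 + 46.6*0.70 = 35.922 sabins.
Treatment contributes 63.4·0.74 = 46.916 sabins.
A_after = 35.922 + 46.916 = 82.838 sabins.
NR = 10·log₁₀(82.838/35.922) = 3.6 dB.

3.6 dB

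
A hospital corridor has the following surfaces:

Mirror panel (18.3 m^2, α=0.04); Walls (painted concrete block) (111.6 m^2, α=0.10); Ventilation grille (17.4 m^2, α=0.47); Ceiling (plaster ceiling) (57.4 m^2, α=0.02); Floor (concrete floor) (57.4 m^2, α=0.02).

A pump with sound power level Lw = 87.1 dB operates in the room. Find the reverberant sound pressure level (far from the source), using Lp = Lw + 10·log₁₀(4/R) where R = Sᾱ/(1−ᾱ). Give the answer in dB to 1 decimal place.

A = 22.366 sabins; S = 262.1 m^2.
ᾱ = 22.366/262.1 = 0.0853; R = Sᾱ/(1−ᾱ) = 22.366/(1−0.0853) = 24.452 m^2.
Lp = 87.1 + 10·log₁₀(4/24.452) = 87.1 + (-7.86) = 79.2 dB.

79.2 dB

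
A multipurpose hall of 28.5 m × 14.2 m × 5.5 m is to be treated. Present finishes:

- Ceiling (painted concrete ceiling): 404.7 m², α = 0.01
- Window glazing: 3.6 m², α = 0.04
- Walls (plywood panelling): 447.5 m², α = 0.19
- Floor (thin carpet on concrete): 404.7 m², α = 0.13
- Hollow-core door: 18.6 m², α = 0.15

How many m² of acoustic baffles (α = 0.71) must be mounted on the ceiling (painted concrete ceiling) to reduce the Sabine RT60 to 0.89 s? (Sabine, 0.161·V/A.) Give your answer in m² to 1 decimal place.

368.6

Total absorption A₁ = 404.7*0.01 + 3.6*0.04 + 447.5*0.19 + 404.7*0.13 + 18.6*0.15
  = 4.047 + 0.144 + 85.025 + 52.611 + 2.790 = 144.617 m² sabins.
V = 2225.85 m³. Target absorption A₂ = 0.161 × 2225.85 / 0.89 = 402.654 sabins.
Absorption to add: 402.654 − 144.617 = 258.037 sabins.
Net gain per m²: Δα = 0.71 − 0.01 = 0.70.
Panel area = 258.037 / 0.70 = 368.6 m².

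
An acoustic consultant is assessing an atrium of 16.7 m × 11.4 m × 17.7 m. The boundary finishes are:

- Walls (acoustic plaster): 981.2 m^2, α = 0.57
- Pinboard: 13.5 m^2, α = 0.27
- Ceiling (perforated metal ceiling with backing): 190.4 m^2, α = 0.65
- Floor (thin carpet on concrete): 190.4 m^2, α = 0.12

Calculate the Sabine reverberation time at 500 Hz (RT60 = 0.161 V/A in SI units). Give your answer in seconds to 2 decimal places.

0.76 seconds

A = Σ Sᵢαᵢ = 981.2*0.57 + 13.5*0.27 + 190.4*0.65 + 190.4*0.12 = 709.537 sabins.
Volume V = 16.7 × 11.4 × 17.7 = 3369.726 m³.
T = 0.161 V/A = 0.161·3369.726/709.537 = 0.76 s.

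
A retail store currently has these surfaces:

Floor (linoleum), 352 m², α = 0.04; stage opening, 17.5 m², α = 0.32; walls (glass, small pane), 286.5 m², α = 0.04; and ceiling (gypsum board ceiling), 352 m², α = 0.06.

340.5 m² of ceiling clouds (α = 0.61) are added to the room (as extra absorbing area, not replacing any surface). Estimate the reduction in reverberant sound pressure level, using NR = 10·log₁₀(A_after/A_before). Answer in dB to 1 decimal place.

7.0 dB

Total absorption A_before = 352·0.04 + 17.5·0.32 + 286.5·0.04 + 352·0.06
  = 14.080 + 5.600 + 11.460 + 21.120 = 52.260 m² sabins.
Added absorption = 340.5 × 0.61 = 207.705 sabins.
A_after = 52.260 + 207.705 = 259.965 sabins.
NR = 10·log₁₀(259.965/52.260) = 7.0 dB.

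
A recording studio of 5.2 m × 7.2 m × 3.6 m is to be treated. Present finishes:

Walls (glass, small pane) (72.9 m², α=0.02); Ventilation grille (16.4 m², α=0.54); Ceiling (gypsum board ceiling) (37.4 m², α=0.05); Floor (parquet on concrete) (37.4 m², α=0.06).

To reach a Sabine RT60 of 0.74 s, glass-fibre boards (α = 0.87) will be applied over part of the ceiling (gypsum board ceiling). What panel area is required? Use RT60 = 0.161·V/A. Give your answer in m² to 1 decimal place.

Total absorption A₁ = 72.9·0.02 + 16.4·0.54 + 37.4·0.05 + 37.4·0.06
  = 1.458 + 8.856 + 1.870 + 2.244 = 14.428 m² sabins.
V = 134.784 m³. Target absorption A₂ = 0.161 × 134.784 / 0.74 = 29.325 sabins.
ΔA needed = 29.325 − 14.428 = 14.897 sabins.
Net gain per m²: Δα = 0.87 − 0.05 = 0.82.
Panel area = 14.897 / 0.82 = 18.2 m².

18.2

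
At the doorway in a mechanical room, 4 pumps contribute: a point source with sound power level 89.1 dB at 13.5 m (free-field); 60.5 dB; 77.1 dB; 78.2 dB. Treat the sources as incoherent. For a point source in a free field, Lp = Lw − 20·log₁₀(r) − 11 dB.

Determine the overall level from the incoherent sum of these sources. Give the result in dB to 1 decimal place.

80.7 dB

Source at 13.5 m: Lp = 89.1 − 20·log₁₀(13.5) − 11 = 55.5 dB.
Sum in the linear (power) domain: Σ 10^(Lᵢ/10) = 10^(55.5/10) + 10^(60.5/10) + 10^(77.1/10) + 10^(78.2/10) = 1.188e+08.
L_total = 10·log₁₀(1.188e+08) = 80.7 dB.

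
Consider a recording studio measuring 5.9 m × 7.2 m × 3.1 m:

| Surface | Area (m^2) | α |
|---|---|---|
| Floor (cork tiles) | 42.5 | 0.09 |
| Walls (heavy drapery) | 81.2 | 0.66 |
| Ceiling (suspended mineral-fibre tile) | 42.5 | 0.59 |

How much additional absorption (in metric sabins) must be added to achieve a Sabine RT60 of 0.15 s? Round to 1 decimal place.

Equivalent absorption area: A₁ = 42.5·0.09 + 81.2·0.66 + 42.5·0.59 = 82.492 m^2.
For T = 0.15 s, need A₂ = 0.161·V/T = 0.161·131.688/0.15 = 141.345 sabins.
ΔA = A₂ − A₁ = 141.345 − 82.492 = 58.9 sabins.

58.9 sabins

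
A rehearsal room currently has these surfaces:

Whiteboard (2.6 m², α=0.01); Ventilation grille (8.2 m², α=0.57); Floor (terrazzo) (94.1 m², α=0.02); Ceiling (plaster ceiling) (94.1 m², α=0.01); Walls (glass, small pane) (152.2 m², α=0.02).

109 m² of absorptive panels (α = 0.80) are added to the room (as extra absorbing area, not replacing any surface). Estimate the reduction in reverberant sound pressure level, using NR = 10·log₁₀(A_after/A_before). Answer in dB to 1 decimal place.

Equivalent absorption area: A_before = 2.6*0.01 + 8.2*0.57 + 94.1*0.02 + 94.1*0.01 + 152.2*0.02 = 10.567 m².
Added absorption = 109 × 0.80 = 87.200 sabins.
A_after = 10.567 + 87.200 = 97.767 sabins.
Reduction = 10 log₁₀(A_after/A_before) = 10 log₁₀(9.2521) = 9.7 dB.

9.7 dB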